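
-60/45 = -1.33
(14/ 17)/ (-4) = -0.21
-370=-370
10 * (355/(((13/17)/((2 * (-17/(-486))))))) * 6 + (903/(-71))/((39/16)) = 145294804/74763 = 1943.41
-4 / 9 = -0.44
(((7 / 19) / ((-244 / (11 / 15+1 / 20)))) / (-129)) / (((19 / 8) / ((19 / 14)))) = 47 / 8970660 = 0.00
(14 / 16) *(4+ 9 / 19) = 595 / 152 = 3.91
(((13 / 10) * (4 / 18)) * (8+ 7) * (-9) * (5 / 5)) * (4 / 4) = -39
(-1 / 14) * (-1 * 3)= 3 / 14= 0.21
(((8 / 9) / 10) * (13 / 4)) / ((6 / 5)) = 13 / 54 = 0.24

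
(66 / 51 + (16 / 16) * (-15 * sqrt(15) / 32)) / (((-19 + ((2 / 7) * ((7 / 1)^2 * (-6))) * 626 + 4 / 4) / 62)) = -62 / 40647 + 155 * sqrt(15) / 280544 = 0.00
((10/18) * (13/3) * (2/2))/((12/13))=845/324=2.61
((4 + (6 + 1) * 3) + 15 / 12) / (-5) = -21 / 4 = -5.25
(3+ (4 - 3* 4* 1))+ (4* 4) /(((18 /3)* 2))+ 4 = 1 /3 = 0.33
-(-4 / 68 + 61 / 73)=-964 / 1241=-0.78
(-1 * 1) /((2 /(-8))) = 4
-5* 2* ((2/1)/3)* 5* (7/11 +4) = -1700/11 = -154.55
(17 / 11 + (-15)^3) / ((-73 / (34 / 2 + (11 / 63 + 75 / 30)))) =909.20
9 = 9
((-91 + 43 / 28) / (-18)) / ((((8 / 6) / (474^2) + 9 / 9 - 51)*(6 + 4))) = -9380223 / 943639088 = -0.01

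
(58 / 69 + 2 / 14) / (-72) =-475 / 34776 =-0.01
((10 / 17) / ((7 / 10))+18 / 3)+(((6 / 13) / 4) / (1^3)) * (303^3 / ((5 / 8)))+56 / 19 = 754762860214 / 146965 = 5135664.00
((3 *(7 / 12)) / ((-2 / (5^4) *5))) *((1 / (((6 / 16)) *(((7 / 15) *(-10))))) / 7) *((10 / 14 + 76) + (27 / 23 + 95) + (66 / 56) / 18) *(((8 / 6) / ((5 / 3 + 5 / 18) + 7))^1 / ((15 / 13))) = 199.50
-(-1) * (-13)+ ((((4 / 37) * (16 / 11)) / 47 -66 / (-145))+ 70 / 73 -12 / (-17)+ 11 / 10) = -9.78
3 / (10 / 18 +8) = 0.35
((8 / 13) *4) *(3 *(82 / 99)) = 2624 / 429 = 6.12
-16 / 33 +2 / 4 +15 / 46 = 259 / 759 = 0.34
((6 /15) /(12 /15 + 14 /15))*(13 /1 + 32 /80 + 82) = 1431 /65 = 22.02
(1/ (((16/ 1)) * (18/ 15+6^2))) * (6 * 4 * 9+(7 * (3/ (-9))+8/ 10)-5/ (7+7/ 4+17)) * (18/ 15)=331051/ 766320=0.43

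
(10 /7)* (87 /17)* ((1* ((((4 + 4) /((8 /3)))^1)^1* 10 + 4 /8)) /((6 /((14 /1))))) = 8845 /17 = 520.29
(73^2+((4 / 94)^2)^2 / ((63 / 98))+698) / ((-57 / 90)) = -2646885367070 / 278141817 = -9516.32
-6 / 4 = -3 / 2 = -1.50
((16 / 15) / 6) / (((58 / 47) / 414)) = 8648 / 145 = 59.64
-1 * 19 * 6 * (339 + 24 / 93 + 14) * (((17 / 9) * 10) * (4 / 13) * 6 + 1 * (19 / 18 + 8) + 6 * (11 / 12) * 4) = -3209880463 / 1209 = -2654987.98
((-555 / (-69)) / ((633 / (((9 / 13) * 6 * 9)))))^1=29970 / 63089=0.48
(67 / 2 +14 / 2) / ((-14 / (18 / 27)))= -27 / 14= -1.93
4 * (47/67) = 2.81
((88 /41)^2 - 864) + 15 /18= -8659435 /10086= -858.56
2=2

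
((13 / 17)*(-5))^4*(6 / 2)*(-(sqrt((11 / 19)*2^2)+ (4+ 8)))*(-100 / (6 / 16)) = 28561000000*sqrt(209) / 1586899+ 171366000000 / 83521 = 2311965.40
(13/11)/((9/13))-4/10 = 647/495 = 1.31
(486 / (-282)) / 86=-81 / 4042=-0.02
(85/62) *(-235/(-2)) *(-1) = -161.09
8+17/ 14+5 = 199/ 14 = 14.21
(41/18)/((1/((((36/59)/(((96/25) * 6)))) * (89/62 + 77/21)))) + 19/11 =70749703/34765632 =2.04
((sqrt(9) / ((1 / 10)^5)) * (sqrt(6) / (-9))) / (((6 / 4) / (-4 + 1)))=163299.32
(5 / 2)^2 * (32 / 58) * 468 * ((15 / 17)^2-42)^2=6641835829200 / 2422109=2742170.49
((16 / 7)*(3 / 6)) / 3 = 8 / 21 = 0.38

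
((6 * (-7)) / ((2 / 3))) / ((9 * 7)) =-1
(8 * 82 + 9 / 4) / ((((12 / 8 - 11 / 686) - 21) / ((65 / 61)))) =-58702735 / 1633336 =-35.94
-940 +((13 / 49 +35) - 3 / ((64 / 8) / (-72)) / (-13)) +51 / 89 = -51377384 / 56693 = -906.24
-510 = -510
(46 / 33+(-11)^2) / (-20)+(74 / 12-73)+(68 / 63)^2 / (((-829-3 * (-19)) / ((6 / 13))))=-53275884521 / 730269540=-72.95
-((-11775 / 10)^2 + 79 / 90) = -249571283 / 180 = -1386507.13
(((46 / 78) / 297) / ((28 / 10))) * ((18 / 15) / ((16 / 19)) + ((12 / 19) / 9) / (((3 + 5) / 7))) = 77947 / 73945872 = 0.00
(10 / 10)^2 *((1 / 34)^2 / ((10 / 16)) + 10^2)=144502 / 1445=100.00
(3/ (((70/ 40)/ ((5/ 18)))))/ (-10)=-1/ 21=-0.05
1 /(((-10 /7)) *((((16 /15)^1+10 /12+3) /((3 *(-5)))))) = 15 /7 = 2.14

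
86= 86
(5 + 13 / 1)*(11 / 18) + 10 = 21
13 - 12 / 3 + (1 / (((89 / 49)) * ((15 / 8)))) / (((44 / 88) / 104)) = 93551 / 1335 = 70.08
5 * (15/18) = 25/6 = 4.17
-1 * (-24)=24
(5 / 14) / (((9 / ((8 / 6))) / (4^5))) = 10240 / 189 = 54.18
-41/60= -0.68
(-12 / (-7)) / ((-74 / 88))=-528 / 259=-2.04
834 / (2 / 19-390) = -2.14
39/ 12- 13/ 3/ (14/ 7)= 13/ 12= 1.08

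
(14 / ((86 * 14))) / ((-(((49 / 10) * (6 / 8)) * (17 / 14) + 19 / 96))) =-240 / 96191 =-0.00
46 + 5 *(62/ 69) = 3484/ 69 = 50.49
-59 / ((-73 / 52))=3068 / 73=42.03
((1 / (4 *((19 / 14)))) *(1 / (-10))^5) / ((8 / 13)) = -91 / 30400000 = -0.00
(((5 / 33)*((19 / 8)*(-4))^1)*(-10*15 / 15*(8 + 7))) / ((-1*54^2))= -2375 / 32076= -0.07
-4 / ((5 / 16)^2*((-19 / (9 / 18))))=512 / 475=1.08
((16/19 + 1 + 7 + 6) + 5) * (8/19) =3016/361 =8.35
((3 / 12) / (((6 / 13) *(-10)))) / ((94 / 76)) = -247 / 5640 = -0.04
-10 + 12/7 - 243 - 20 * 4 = -331.29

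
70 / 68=35 / 34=1.03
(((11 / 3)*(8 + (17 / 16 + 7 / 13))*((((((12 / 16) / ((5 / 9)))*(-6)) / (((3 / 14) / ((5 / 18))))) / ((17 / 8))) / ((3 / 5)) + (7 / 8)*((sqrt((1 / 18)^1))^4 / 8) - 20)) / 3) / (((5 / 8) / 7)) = -1530487613809 / 412439040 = -3710.82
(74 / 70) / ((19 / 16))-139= -91843 / 665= -138.11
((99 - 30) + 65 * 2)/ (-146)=-199/ 146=-1.36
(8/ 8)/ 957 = 0.00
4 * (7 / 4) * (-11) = -77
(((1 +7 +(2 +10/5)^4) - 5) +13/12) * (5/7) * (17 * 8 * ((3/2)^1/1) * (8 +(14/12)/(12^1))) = 154661155/504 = 306867.37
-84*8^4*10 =-3440640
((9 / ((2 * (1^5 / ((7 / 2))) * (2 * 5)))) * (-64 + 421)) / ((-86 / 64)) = -89964 / 215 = -418.44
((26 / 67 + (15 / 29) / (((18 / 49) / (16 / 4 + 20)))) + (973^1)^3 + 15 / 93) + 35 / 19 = 1054208790502945 / 1144427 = 921167353.18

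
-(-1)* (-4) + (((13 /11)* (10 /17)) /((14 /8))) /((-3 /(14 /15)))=-6940 /1683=-4.12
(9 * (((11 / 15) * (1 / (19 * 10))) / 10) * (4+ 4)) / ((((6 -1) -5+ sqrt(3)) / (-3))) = -66 * sqrt(3) / 2375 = -0.05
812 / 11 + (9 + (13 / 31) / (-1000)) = 28240857 / 341000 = 82.82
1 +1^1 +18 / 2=11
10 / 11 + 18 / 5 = 248 / 55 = 4.51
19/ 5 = 3.80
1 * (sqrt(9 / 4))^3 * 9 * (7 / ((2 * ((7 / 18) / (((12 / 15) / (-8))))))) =-2187 / 80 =-27.34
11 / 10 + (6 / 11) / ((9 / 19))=743 / 330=2.25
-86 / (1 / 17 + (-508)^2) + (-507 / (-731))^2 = 1126915604579 / 2344289265129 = 0.48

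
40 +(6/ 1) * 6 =76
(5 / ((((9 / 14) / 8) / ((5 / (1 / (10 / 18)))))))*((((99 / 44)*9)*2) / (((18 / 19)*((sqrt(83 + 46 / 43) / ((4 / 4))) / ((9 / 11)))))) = 13300*sqrt(155445) / 7953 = 659.34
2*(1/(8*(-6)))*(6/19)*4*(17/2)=-17/38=-0.45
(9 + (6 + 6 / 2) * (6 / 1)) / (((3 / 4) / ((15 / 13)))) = 1260 / 13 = 96.92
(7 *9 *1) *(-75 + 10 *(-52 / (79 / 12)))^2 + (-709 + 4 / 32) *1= 74550168689 / 49928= 1493153.51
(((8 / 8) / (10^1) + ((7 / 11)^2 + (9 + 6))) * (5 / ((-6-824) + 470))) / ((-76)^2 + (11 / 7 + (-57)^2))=-131327 / 5504764320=-0.00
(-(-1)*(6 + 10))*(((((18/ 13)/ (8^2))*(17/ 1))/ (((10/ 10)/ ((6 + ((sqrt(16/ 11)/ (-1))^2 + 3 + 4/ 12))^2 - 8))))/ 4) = 250801/ 1573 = 159.44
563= 563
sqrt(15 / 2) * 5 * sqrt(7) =5 * sqrt(210) / 2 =36.23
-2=-2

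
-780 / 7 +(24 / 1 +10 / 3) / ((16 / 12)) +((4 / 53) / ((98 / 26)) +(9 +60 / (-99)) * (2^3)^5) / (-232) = -3172523054 / 2485329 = -1276.50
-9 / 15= -3 / 5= -0.60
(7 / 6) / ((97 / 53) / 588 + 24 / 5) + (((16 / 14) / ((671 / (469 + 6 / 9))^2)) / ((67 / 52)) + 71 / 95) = 192527829961135121 / 135123212754763695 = 1.42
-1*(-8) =8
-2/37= -0.05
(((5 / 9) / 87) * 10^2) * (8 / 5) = 800 / 783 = 1.02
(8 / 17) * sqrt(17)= 8 * sqrt(17) / 17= 1.94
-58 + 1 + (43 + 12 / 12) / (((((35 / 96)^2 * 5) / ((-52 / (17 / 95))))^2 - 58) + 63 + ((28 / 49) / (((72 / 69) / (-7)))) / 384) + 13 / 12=-233827142944556975 / 4964580752968524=-47.10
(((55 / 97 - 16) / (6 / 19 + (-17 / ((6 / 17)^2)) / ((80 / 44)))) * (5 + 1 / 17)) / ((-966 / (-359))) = 2450648880 / 6313062931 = 0.39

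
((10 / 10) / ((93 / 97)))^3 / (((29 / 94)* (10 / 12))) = 171582524 / 38877255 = 4.41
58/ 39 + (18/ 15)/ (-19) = 5276/ 3705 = 1.42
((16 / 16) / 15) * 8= 8 / 15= 0.53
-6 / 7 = -0.86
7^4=2401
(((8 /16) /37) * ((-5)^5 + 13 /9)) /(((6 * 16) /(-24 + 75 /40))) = 103663 /10656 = 9.73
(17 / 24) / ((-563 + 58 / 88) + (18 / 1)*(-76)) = -187 / 509610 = -0.00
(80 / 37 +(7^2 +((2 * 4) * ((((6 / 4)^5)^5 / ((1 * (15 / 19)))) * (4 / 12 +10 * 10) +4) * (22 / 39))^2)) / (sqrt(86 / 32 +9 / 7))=1297794971907300780397318089301093 * sqrt(3115) / 688384026624393216000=105221461171305.05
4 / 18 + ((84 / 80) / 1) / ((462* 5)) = 0.22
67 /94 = 0.71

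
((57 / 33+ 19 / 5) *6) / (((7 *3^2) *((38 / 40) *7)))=128 / 1617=0.08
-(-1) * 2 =2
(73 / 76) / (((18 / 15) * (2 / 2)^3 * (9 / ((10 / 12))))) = 1825 / 24624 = 0.07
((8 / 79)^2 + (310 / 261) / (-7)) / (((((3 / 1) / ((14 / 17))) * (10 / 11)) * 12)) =-9997801 / 2492218530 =-0.00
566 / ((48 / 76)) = 5377 / 6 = 896.17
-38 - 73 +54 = -57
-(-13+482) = -469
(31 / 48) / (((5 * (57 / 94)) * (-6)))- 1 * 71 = -2915297 / 41040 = -71.04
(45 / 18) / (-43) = -5 / 86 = -0.06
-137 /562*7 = -959 /562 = -1.71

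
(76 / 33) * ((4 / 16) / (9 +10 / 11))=19 / 327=0.06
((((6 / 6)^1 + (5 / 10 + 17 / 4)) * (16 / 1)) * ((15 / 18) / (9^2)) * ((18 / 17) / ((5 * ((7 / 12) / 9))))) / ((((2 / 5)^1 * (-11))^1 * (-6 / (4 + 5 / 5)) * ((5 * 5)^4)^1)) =92 / 61359375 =0.00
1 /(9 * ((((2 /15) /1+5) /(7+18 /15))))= 41 /231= 0.18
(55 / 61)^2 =3025 / 3721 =0.81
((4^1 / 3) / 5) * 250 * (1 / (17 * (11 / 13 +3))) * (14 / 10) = 364 / 255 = 1.43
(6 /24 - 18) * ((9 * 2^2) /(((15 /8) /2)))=-3408 /5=-681.60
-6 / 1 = -6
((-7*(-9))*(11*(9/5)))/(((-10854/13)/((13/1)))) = -13013/670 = -19.42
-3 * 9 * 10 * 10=-2700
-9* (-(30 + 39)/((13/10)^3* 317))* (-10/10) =-621000/696449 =-0.89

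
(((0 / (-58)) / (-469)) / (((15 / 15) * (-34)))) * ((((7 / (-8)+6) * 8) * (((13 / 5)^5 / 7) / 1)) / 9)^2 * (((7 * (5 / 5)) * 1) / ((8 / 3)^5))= 0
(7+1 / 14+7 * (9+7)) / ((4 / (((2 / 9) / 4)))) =1667 / 1008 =1.65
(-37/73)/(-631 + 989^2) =-37/71356770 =-0.00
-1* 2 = -2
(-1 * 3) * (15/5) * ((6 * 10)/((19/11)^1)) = -5940/19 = -312.63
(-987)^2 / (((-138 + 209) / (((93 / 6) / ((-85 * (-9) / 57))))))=191261847 / 12070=15846.05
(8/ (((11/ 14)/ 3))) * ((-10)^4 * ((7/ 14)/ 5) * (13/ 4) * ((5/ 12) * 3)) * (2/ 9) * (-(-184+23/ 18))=136045000/ 27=5038703.70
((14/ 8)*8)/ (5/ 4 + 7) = 1.70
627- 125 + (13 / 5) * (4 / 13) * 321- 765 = -31 / 5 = -6.20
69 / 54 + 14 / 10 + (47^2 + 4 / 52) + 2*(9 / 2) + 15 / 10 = 1300019 / 585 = 2222.25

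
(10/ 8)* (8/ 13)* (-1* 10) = -100/ 13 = -7.69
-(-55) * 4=220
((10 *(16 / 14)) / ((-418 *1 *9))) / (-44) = 10 / 144837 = 0.00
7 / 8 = 0.88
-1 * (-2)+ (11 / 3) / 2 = 23 / 6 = 3.83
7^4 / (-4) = -2401 / 4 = -600.25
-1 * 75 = -75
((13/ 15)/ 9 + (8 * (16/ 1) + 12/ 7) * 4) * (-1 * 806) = -395271266/ 945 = -418276.47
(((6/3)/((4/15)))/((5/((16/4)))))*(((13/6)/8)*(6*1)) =39/4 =9.75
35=35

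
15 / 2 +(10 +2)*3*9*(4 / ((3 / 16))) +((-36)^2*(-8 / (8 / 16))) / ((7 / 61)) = -2432919 / 14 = -173779.93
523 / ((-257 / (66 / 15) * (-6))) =5753 / 3855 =1.49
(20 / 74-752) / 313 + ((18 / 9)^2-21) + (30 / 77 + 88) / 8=-29794685 / 3566948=-8.35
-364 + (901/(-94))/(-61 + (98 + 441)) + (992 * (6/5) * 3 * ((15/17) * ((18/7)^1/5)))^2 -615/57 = 793602884812167333/302233974700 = 2625789.79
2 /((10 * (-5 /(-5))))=1 /5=0.20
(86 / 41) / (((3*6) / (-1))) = -43 / 369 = -0.12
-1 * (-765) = 765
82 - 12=70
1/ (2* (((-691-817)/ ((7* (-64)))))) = 56/ 377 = 0.15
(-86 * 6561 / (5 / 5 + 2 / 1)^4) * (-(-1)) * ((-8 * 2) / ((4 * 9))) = 3096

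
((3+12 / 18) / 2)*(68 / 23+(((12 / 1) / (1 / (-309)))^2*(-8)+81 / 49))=-1363596949319 / 6762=-201655863.55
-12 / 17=-0.71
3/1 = 3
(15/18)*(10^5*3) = 250000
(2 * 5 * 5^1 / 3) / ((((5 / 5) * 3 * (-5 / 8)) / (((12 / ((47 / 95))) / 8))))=-3800 / 141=-26.95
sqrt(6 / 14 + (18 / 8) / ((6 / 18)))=sqrt(1407) / 14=2.68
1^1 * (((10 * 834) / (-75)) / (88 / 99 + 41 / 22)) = -110088 / 2725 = -40.40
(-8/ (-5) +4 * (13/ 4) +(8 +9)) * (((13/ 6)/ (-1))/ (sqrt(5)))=-1027 * sqrt(5)/ 75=-30.62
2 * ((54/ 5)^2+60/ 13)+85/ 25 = 79921/ 325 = 245.91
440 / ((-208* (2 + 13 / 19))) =-0.79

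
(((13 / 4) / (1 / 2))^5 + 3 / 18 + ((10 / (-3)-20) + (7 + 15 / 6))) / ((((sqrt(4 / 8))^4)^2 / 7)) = 7787969 / 6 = 1297994.83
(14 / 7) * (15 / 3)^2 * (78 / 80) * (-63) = -12285 / 4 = -3071.25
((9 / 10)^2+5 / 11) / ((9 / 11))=1391 / 900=1.55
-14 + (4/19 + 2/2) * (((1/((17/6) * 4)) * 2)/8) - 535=-1418547/2584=-548.97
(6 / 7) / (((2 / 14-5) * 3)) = -1 / 17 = -0.06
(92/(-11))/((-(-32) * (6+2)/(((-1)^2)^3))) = -23/704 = -0.03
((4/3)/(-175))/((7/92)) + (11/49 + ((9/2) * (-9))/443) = 107227/3256050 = 0.03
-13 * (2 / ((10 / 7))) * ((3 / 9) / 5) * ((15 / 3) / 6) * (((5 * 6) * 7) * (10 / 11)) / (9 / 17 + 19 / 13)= -96.95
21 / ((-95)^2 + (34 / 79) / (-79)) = 43687 / 18774997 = 0.00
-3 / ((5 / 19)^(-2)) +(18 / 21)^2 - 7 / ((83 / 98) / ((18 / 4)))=-53832300 / 1468187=-36.67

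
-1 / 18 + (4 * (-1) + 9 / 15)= -311 / 90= -3.46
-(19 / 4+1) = -23 / 4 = -5.75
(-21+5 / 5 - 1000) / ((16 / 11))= -2805 / 4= -701.25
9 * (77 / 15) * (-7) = -1617 / 5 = -323.40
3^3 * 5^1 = 135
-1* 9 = -9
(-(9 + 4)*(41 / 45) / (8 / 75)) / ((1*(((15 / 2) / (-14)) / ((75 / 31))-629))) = 93275 / 528546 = 0.18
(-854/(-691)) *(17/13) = 14518/8983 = 1.62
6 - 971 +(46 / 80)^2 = -1543471 / 1600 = -964.67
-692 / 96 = -173 / 24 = -7.21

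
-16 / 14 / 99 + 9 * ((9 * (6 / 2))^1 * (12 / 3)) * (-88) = -85536.01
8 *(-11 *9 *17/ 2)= -6732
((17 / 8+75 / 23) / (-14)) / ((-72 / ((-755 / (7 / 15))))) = -3741025 / 432768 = -8.64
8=8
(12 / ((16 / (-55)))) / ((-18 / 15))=275 / 8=34.38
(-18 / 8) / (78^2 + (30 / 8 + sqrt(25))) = -9 / 24371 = -0.00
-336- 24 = -360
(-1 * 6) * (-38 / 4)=57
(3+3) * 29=174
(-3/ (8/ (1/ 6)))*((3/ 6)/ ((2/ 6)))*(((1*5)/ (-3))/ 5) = 1/ 32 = 0.03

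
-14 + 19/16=-205/16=-12.81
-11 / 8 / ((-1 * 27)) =11 / 216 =0.05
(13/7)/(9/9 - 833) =-1/448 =-0.00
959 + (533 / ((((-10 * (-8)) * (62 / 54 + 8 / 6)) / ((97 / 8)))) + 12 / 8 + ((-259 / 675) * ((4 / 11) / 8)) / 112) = 63234508079 / 63676800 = 993.05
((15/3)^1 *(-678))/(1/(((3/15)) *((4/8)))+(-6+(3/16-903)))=54240/14381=3.77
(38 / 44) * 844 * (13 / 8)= 52117 / 44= 1184.48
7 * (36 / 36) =7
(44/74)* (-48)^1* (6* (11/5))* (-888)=1672704/5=334540.80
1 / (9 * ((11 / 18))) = 2 / 11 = 0.18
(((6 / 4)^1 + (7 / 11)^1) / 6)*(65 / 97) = 3055 / 12804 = 0.24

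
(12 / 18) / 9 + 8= 218 / 27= 8.07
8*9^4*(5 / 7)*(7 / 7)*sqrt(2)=262440*sqrt(2) / 7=53020.89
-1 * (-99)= 99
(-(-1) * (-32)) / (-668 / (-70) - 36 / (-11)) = -6160 / 2467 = -2.50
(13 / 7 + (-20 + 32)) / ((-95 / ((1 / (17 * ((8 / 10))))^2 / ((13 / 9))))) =-4365 / 7994896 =-0.00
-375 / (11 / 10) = -3750 / 11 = -340.91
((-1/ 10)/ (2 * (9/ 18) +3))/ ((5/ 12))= -3/ 50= -0.06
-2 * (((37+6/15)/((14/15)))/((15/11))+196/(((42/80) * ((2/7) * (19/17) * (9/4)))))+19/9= -19676536/17955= -1095.88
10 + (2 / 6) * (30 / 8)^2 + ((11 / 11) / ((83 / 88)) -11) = 4.75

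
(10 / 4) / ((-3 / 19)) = -95 / 6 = -15.83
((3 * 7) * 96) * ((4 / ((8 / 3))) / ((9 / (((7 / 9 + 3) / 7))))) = 544 / 3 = 181.33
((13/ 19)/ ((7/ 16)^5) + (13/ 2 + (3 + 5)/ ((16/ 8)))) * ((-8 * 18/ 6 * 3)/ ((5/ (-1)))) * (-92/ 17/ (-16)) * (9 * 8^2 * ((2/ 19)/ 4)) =2025094055904/ 515722795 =3926.71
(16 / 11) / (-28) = -4 / 77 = -0.05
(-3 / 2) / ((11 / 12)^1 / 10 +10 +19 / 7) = -1260 / 10757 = -0.12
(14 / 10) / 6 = 7 / 30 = 0.23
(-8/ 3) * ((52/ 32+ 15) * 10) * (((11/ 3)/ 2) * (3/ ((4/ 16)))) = -29260/ 3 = -9753.33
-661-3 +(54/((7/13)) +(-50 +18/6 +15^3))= 19350/7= 2764.29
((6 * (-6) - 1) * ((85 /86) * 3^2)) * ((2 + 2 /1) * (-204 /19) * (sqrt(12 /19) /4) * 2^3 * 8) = 369550080 * sqrt(57) /15523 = 179736.00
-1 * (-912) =912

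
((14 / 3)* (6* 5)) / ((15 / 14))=392 / 3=130.67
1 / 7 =0.14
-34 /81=-0.42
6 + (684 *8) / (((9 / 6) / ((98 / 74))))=178974 / 37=4837.14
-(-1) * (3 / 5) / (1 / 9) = 5.40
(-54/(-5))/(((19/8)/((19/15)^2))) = 912/125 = 7.30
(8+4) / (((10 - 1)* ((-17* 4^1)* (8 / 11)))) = -11 / 408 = -0.03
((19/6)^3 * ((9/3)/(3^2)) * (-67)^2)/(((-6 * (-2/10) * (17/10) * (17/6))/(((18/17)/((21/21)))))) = 769751275/88434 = 8704.25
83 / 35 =2.37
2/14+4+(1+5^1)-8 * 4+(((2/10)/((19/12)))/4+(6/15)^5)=-9066994/415625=-21.82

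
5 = 5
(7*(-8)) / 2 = -28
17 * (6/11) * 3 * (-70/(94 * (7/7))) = -10710/517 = -20.72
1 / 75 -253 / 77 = -1718 / 525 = -3.27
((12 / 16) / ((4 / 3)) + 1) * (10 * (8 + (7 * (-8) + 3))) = -5625 / 8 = -703.12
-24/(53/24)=-576/53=-10.87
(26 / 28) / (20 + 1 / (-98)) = 91 / 1959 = 0.05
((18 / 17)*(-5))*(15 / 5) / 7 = -270 / 119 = -2.27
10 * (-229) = -2290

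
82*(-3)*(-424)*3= 312912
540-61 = 479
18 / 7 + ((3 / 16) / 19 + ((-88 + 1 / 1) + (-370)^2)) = 291143557 / 2128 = 136815.58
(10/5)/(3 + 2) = 2/5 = 0.40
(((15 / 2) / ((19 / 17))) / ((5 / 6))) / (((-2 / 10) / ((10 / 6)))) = -1275 / 19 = -67.11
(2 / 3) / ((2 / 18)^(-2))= 0.01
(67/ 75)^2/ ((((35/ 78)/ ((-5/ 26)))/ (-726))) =1086338/ 4375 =248.31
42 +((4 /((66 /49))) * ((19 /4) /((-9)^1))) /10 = 248549 /5940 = 41.84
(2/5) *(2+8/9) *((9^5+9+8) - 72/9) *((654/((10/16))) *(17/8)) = 151749137.28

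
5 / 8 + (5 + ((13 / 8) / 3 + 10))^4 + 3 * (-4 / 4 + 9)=19365048625 / 331776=58367.84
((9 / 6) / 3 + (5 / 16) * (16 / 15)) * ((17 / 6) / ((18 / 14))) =595 / 324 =1.84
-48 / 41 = -1.17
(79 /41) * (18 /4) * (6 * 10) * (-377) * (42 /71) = -337739220 /2911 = -116021.72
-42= -42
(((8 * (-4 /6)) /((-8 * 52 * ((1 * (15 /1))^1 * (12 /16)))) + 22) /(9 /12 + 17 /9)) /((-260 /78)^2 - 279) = -0.03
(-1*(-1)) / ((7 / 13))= 13 / 7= 1.86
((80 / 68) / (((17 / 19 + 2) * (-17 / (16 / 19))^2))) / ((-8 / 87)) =-11136 / 1026817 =-0.01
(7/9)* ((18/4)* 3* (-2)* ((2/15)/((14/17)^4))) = -83521/13720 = -6.09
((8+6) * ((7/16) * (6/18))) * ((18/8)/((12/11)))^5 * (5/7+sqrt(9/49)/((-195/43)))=12875544297/272629760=47.23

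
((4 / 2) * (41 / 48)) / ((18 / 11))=1.04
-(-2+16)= -14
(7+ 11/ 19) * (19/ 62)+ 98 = 3110/ 31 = 100.32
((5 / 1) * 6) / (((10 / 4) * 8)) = 3 / 2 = 1.50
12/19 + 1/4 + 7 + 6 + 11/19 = 1099/76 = 14.46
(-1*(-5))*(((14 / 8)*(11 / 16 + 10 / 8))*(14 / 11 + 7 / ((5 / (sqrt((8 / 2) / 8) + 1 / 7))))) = 1519*sqrt(2) / 128 + 17577 / 704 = 41.75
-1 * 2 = -2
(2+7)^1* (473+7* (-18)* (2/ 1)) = 1989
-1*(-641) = 641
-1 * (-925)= 925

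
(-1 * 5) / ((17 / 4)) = -20 / 17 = -1.18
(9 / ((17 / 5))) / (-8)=-45 / 136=-0.33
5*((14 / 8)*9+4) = 395 / 4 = 98.75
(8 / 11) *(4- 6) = -1.45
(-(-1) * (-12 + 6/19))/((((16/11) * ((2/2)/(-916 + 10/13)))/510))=1852250895/494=3749495.74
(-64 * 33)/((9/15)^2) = -17600/3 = -5866.67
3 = 3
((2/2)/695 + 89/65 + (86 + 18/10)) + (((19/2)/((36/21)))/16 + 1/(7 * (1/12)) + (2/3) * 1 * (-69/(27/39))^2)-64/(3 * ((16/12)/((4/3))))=1462744489289/218574720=6692.19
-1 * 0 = 0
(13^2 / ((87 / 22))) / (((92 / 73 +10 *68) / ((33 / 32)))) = 1492777 / 23075648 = 0.06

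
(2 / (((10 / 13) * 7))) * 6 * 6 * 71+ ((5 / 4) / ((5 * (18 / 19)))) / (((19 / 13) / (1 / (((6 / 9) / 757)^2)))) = 261800591 / 1120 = 233750.53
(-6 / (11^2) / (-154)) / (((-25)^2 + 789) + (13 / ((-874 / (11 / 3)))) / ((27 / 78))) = 35397 / 155425513859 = 0.00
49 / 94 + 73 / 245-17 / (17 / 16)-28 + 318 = 6329087 / 23030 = 274.82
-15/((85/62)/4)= -43.76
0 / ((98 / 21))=0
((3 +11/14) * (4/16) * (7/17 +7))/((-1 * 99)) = -53/748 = -0.07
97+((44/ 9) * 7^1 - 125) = 56/ 9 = 6.22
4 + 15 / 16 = 79 / 16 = 4.94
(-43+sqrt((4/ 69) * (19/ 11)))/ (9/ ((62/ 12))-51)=1333/ 1527-62 * sqrt(14421)/ 1158993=0.87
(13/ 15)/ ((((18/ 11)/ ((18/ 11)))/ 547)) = 7111/ 15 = 474.07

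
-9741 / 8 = -1217.62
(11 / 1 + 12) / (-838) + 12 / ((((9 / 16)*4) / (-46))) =-616837 / 2514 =-245.36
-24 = -24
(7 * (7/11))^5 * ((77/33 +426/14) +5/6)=56938939477/966306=58924.34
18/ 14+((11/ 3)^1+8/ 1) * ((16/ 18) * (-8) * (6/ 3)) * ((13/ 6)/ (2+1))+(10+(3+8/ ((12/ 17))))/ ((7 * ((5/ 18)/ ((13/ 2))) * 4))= -98.21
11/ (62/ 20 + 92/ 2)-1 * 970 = -476160/ 491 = -969.78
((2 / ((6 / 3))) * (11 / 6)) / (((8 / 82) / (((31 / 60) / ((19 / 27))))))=13.80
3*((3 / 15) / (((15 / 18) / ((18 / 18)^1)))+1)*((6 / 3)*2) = 372 / 25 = 14.88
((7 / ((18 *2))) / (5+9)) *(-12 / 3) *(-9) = 1 / 2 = 0.50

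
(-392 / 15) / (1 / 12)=-1568 / 5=-313.60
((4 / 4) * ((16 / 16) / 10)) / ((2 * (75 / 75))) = 1 / 20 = 0.05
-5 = -5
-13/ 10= -1.30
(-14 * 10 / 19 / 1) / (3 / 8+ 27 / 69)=-25760 / 2679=-9.62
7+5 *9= 52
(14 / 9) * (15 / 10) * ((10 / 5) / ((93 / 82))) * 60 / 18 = 11480 / 837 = 13.72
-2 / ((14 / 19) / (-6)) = 114 / 7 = 16.29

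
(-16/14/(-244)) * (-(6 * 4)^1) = -48/427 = -0.11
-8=-8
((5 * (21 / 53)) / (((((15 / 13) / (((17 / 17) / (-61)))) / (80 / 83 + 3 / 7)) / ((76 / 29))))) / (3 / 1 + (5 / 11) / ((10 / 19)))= -17584424 / 661455635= -0.03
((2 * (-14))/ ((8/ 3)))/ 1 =-21/ 2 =-10.50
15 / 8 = 1.88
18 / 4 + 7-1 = 21 / 2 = 10.50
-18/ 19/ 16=-9/ 152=-0.06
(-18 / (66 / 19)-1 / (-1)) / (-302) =23 / 1661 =0.01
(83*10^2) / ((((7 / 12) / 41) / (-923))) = -3769162800 / 7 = -538451828.57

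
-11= -11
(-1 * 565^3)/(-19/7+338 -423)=1262534875/614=2056245.72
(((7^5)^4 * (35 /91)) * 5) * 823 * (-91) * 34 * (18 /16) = -439572104121893992983956.30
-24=-24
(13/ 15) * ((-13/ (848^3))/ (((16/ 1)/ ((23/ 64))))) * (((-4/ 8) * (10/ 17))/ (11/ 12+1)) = 169/ 2653850435584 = 0.00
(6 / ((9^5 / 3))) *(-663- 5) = -1336 / 6561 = -0.20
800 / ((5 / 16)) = 2560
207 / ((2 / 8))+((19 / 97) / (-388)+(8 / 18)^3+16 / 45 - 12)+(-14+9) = 111316341941 / 137183220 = 811.44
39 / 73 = 0.53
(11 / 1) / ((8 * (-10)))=-11 / 80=-0.14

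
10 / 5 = 2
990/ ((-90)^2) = 11/ 90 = 0.12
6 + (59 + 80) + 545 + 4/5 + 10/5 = 3464/5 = 692.80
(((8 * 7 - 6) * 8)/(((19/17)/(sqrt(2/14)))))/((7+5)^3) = 425 * sqrt(7)/14364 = 0.08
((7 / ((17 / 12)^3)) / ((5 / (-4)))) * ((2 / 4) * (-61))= 1475712 / 24565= 60.07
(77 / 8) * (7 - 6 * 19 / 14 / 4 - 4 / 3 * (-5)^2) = -26213 / 96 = -273.05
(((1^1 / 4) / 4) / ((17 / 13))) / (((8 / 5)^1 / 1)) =65 / 2176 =0.03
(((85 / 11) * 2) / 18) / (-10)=-17 / 198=-0.09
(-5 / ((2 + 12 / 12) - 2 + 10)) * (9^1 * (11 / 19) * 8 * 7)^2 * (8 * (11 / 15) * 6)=-491774976 / 361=-1362257.55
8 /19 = 0.42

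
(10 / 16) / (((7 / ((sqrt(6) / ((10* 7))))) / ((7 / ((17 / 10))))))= 5* sqrt(6) / 952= 0.01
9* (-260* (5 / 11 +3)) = -88920 / 11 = -8083.64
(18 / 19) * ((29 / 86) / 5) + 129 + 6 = 551736 / 4085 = 135.06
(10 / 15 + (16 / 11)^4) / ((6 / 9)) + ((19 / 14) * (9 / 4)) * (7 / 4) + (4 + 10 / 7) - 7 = 11.49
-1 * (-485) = 485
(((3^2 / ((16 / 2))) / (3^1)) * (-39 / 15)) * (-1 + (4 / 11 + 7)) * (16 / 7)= -156 / 11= -14.18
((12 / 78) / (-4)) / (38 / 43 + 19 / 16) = -344 / 18525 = -0.02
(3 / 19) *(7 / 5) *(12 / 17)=252 / 1615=0.16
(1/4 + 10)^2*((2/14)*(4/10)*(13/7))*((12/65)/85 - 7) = -64992503/833000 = -78.02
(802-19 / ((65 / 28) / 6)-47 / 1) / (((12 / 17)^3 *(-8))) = -225423179 / 898560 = -250.87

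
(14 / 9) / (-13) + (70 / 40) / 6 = 161 / 936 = 0.17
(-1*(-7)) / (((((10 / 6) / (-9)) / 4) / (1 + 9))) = -1512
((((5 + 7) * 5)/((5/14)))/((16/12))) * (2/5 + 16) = 10332/5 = 2066.40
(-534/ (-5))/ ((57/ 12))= 2136/ 95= 22.48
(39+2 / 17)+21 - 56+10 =240 / 17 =14.12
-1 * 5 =-5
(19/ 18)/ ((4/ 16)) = 38/ 9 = 4.22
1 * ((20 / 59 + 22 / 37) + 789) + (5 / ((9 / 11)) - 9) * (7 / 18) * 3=786.56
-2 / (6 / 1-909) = 2 / 903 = 0.00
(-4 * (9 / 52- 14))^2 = 516961 / 169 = 3058.94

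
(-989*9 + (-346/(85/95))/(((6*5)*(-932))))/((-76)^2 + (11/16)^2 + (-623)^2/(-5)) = 135386135872/1092845512737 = 0.12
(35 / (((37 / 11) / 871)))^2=112449562225 / 1369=82139928.58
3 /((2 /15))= 45 /2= 22.50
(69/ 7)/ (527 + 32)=69/ 3913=0.02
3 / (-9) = -1 / 3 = -0.33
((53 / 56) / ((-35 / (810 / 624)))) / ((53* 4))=-0.00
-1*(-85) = 85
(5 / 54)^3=125 / 157464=0.00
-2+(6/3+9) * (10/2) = 53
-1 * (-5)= 5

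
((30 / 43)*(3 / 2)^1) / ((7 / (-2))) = -90 / 301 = -0.30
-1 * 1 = -1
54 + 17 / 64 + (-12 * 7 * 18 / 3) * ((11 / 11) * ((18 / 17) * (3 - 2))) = -521567 / 1088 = -479.38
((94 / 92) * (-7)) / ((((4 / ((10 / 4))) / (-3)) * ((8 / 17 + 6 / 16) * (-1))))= -16779 / 1058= -15.86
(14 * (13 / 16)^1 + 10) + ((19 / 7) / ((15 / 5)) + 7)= 4919 / 168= 29.28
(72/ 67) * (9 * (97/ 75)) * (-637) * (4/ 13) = -4106592/ 1675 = -2451.70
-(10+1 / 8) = -81 / 8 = -10.12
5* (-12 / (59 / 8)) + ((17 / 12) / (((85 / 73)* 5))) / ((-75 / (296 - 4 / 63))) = -190174927 / 20908125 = -9.10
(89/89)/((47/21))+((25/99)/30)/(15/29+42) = 0.45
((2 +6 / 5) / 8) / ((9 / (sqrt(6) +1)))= 2 / 45 +2 * sqrt(6) / 45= 0.15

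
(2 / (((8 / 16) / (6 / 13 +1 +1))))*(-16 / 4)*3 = -1536 / 13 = -118.15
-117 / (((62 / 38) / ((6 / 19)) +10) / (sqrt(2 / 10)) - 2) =-63882* sqrt(5) / 41261 - 8424 / 41261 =-3.67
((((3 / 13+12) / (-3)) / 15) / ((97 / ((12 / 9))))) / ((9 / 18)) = -424 / 56745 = -0.01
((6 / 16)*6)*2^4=36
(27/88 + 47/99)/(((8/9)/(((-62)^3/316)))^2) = 4944283006851/8787328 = 562660.57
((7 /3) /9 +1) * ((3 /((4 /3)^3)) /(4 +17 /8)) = 51 /196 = 0.26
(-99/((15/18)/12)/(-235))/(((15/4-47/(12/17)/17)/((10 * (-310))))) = 5303232/47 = 112834.72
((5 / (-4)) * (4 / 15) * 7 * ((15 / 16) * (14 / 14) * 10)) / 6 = -175 / 48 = -3.65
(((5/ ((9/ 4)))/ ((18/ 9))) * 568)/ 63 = 10.02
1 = 1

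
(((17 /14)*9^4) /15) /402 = 12393 /9380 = 1.32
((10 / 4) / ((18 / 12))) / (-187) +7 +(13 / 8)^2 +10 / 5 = 417625 / 35904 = 11.63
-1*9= -9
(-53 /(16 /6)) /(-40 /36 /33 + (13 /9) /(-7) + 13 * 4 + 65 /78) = -330561 /874732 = -0.38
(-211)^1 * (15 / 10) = -633 / 2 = -316.50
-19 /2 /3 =-19 /6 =-3.17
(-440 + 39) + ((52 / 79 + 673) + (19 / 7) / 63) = 9500641 / 34839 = 272.70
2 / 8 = 1 / 4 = 0.25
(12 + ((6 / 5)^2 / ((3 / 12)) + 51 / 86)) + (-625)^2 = 839883209 / 2150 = 390643.35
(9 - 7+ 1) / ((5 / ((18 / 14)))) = 27 / 35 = 0.77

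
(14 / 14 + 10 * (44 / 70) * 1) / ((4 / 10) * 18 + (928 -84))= 255 / 29792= 0.01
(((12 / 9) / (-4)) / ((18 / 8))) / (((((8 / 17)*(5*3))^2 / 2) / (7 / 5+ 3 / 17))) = -1139 / 121500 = -0.01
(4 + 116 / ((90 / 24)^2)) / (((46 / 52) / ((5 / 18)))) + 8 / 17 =683596 / 158355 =4.32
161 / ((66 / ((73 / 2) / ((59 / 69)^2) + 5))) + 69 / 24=125762965 / 918984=136.85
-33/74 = -0.45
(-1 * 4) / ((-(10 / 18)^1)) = 36 / 5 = 7.20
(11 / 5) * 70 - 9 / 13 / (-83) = 166175 / 1079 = 154.01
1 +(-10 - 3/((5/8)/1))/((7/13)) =-927/35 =-26.49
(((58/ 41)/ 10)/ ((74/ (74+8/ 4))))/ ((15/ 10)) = 2204/ 22755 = 0.10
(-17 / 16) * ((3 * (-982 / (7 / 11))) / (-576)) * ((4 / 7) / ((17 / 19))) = -102619 / 18816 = -5.45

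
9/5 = 1.80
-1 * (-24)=24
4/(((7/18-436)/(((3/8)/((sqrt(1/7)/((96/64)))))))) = -81*sqrt(7)/15682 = -0.01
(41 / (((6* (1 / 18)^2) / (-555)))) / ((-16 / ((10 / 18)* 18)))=3071925 / 4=767981.25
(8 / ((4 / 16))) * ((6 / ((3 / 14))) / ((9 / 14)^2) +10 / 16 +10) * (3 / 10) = 752.43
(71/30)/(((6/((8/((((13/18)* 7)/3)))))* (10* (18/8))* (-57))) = -568/389025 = -0.00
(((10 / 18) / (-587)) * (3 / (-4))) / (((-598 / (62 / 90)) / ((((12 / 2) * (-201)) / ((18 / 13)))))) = 2077 / 2916216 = 0.00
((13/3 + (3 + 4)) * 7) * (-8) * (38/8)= -9044/3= -3014.67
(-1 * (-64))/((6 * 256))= 1/24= 0.04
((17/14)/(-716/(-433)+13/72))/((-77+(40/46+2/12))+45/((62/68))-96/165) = -62350908840/2560792588837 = -0.02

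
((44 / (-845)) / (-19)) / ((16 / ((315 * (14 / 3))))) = 1617 / 6422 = 0.25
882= 882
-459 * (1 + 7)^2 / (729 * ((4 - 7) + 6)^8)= -1088 / 177147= -0.01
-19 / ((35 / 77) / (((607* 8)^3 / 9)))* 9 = -4786436657868.80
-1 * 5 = -5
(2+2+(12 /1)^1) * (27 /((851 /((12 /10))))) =2592 /4255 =0.61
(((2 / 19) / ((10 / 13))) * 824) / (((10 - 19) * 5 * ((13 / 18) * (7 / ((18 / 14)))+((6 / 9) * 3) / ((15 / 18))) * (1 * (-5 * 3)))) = 64272 / 2436275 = 0.03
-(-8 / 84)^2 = -4 / 441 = -0.01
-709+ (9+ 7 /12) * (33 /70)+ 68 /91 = -703.73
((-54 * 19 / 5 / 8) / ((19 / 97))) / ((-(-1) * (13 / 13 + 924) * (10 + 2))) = -0.01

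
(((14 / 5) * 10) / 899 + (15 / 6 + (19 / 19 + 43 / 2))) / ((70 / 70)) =25.03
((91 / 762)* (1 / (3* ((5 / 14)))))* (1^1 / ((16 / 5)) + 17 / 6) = 96187 / 274320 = 0.35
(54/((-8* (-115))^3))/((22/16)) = 27/535348000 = 0.00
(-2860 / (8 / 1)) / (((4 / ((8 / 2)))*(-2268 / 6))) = 0.95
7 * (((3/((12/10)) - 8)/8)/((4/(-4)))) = 77/16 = 4.81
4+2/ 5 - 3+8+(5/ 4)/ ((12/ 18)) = 451/ 40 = 11.28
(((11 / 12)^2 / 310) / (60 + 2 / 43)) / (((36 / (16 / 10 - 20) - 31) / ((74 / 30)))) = -4427753 / 1310511657600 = -0.00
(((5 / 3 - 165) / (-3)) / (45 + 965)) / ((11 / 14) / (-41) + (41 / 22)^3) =149742824 / 17927082567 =0.01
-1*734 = -734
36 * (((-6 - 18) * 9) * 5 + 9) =-38556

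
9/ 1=9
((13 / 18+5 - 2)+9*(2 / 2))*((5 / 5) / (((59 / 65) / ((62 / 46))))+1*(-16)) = -4510613 / 24426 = -184.66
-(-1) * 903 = 903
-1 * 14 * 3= -42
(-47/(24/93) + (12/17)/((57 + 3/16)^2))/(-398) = 6912400483/15105771600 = 0.46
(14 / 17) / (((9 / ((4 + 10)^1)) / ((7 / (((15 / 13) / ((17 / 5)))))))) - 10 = 11086 / 675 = 16.42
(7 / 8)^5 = 16807 / 32768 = 0.51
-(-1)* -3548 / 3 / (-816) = 887 / 612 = 1.45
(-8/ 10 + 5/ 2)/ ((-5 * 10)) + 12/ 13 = 5779/ 6500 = 0.89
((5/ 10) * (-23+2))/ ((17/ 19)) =-399/ 34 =-11.74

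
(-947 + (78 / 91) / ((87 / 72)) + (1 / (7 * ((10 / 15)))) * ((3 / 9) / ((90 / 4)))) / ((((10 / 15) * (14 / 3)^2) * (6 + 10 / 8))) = -12966504 / 1442315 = -8.99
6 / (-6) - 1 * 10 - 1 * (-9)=-2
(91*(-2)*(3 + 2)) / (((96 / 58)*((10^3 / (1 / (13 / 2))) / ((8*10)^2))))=-1624 / 3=-541.33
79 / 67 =1.18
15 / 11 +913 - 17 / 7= 70219 / 77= 911.94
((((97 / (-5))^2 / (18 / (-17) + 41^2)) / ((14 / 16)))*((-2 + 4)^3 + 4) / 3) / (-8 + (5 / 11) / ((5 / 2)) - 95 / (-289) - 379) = -8135849392 / 3070288843125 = -0.00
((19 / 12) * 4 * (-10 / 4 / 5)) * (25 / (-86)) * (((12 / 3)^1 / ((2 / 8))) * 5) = 9500 / 129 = 73.64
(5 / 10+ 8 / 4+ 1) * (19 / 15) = 133 / 30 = 4.43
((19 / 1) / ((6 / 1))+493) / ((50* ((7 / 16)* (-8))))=-2977 / 1050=-2.84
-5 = -5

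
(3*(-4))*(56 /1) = -672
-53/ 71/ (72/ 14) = -371/ 2556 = -0.15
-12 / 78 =-2 / 13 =-0.15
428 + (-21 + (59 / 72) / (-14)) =410197 / 1008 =406.94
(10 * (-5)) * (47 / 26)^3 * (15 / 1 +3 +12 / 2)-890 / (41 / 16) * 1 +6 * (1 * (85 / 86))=-28778289755 / 3873311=-7429.89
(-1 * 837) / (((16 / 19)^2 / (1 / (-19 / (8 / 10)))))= 15903 / 320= 49.70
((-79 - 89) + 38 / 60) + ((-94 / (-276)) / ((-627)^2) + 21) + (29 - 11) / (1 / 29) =50946963179 / 135629505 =375.63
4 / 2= 2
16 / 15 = 1.07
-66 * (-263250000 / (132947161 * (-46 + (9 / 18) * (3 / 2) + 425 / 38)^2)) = 586872000000 / 5211311797411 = 0.11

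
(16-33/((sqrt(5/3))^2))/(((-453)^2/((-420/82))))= 266/2804523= 0.00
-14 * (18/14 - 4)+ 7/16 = 615/16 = 38.44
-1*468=-468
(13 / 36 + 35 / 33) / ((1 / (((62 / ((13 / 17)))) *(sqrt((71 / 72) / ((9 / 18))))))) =296701 *sqrt(71) / 15444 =161.88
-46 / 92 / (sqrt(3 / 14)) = -sqrt(42) / 6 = -1.08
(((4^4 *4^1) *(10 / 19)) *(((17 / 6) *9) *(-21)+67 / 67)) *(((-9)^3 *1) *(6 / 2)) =11970063360 / 19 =630003334.74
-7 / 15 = -0.47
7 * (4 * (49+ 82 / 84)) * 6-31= 8365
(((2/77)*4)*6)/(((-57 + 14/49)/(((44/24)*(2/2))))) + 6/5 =2342/1985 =1.18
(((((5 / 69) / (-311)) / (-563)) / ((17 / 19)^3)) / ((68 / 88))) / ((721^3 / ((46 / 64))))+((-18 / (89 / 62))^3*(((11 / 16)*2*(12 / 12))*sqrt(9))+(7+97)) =-1489150762162438347298696082875 / 185473351982240749879606896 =-8028.92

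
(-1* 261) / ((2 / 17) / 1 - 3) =4437 / 49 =90.55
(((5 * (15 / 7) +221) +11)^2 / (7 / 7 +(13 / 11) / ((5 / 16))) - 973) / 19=146224004 / 244853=597.19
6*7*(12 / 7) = 72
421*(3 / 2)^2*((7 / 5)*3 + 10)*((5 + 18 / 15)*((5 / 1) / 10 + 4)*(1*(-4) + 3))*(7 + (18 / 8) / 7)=-3077308341 / 1120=-2747596.73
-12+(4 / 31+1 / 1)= -337 / 31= -10.87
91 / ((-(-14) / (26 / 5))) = 169 / 5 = 33.80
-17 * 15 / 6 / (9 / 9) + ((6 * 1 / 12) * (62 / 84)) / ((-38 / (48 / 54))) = -305297 / 7182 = -42.51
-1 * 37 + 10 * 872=8683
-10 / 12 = -5 / 6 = -0.83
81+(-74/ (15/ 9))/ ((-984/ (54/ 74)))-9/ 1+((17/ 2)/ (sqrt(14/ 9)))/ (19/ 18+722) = 459*sqrt(14)/ 182210+59067/ 820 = 72.04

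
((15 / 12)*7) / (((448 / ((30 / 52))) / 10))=375 / 3328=0.11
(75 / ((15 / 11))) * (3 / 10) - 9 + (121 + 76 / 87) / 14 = 9869 / 609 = 16.21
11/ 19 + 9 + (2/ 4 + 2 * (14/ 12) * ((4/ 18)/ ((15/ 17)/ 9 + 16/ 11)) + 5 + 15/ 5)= 5484877/ 297882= 18.41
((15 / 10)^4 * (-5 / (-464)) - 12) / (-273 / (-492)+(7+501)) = -1212001 / 51598656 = -0.02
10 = 10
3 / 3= 1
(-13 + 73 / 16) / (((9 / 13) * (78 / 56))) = -35 / 4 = -8.75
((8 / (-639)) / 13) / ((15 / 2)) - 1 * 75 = -9345391 / 124605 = -75.00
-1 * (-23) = 23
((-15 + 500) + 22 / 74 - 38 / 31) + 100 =669930 / 1147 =584.07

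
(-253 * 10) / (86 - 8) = -1265 / 39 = -32.44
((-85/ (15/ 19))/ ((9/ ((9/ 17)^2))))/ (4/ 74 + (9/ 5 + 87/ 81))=-284715/ 248642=-1.15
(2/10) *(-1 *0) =0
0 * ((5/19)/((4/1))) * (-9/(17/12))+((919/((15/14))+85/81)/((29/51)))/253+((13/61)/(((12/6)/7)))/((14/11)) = 1584344221/241680780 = 6.56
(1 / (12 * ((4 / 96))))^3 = 8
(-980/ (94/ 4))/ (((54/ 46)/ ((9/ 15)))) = -9016/ 423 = -21.31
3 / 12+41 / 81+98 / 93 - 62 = -604549 / 10044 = -60.19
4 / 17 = 0.24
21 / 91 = 3 / 13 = 0.23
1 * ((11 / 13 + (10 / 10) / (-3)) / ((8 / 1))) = 5 / 78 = 0.06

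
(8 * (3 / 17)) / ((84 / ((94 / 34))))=94 / 2023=0.05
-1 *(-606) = 606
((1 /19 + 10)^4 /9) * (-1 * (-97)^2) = -12522093363649 /1172889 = -10676281.70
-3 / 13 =-0.23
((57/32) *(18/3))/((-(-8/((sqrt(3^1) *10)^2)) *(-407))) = -12825/13024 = -0.98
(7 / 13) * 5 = 35 / 13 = 2.69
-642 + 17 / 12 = -7687 / 12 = -640.58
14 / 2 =7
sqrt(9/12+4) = 2.18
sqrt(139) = 11.79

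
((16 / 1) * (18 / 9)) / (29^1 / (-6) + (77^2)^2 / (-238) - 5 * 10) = -1632 / 7535591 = -0.00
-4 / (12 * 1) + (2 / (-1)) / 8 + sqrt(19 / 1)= -7 / 12 + sqrt(19)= 3.78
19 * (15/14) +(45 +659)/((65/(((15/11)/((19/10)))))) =28.13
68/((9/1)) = 68/9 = 7.56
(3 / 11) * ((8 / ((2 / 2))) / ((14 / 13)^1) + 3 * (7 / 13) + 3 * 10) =969 / 91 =10.65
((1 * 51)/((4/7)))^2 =7965.56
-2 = -2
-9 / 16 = -0.56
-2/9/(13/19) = -38/117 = -0.32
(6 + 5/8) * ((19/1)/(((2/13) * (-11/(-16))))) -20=1170.09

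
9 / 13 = 0.69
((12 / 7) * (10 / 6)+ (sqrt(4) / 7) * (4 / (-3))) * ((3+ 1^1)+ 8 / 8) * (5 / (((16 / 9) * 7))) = 975 / 196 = 4.97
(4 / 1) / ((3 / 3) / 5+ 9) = 10 / 23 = 0.43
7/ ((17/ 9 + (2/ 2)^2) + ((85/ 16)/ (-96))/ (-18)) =2.42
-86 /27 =-3.19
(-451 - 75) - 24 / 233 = -122582 / 233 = -526.10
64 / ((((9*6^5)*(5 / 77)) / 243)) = 3.42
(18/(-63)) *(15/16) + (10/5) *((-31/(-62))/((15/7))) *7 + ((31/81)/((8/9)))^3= 40218173/13063680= 3.08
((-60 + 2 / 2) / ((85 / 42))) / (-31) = 2478 / 2635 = 0.94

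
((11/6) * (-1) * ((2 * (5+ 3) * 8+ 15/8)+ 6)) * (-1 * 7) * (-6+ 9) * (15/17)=1255485/272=4615.75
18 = 18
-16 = -16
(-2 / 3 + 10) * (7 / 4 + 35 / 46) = 539 / 23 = 23.43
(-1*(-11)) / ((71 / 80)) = 880 / 71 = 12.39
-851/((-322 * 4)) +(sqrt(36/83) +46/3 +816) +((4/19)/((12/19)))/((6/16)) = 6 * sqrt(83)/83 +419773/504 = 833.54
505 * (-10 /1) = -5050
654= 654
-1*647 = -647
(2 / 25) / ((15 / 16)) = 32 / 375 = 0.09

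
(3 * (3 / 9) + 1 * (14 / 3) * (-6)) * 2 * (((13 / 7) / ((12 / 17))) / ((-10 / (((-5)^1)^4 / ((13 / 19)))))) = 363375 / 28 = 12977.68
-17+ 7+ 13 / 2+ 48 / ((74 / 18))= 605 / 74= 8.18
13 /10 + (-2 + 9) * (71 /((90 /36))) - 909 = -708.90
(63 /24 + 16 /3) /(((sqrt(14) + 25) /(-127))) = -606425 /14664 + 24257 * sqrt(14) /14664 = -35.17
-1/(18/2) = -1/9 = -0.11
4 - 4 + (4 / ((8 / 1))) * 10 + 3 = 8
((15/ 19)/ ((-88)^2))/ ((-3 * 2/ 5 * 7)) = -25/ 2059904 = -0.00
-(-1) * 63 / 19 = 63 / 19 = 3.32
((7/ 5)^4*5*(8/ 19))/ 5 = 19208/ 11875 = 1.62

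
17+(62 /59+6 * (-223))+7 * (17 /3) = -226610 /177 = -1280.28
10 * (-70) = -700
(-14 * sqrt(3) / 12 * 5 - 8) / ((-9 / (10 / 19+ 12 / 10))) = 1312 / 855+ 574 * sqrt(3) / 513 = 3.47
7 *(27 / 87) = 63 / 29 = 2.17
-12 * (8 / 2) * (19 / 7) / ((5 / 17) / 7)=-15504 / 5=-3100.80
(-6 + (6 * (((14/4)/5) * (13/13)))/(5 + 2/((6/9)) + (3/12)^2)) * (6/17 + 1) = -7.41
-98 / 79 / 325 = -98 / 25675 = -0.00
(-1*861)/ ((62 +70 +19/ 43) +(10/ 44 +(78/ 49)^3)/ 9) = -862432347546/ 133136409617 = -6.48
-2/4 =-1/2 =-0.50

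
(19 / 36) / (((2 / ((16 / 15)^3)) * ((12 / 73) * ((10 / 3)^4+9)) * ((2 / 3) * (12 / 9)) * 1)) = 22192 / 1341125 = 0.02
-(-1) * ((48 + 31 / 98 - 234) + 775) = 57753 / 98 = 589.32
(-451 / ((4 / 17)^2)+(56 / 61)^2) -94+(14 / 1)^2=-478868571 / 59536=-8043.34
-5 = -5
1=1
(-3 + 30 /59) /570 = -49 /11210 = -0.00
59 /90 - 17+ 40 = 2129 /90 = 23.66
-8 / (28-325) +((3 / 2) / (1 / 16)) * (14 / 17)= 99928 / 5049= 19.79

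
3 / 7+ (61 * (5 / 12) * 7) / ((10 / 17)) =302.89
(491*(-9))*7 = -30933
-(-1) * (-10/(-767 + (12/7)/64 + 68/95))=0.01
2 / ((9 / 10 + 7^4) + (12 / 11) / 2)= 220 / 264269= 0.00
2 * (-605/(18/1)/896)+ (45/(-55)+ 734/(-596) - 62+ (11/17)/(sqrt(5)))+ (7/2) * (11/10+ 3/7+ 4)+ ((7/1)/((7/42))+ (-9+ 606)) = 11 * sqrt(5)/85+ 39269066633/66084480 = 594.51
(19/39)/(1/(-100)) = -1900/39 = -48.72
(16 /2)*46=368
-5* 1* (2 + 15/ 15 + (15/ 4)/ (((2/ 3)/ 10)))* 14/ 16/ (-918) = 2765/ 9792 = 0.28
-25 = -25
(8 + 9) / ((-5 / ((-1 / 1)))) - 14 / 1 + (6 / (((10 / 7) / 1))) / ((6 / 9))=-43 / 10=-4.30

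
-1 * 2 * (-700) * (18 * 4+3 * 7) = 130200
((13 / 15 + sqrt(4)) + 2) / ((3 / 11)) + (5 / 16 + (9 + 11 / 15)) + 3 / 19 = 383699 / 13680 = 28.05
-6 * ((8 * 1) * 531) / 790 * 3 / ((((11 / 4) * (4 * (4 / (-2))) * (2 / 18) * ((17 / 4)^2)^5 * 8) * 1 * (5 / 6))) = 135300907008 / 43797467487254525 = 0.00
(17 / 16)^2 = 289 / 256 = 1.13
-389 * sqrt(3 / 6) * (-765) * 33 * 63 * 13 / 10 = 1608565959 * sqrt(2) / 4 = 568713948.80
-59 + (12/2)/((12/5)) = -113/2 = -56.50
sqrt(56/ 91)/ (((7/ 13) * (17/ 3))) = 6 * sqrt(26)/ 119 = 0.26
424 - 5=419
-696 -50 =-746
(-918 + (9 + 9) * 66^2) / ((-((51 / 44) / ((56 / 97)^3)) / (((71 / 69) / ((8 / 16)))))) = -9447311892480 / 356855143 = -26473.80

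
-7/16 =-0.44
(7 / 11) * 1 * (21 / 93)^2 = 343 / 10571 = 0.03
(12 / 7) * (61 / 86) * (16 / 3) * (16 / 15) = 31232 / 4515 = 6.92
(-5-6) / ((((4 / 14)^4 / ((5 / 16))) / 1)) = -132055 / 256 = -515.84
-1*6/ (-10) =3/ 5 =0.60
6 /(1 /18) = 108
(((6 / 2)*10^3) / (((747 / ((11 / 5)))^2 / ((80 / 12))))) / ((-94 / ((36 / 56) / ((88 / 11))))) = -3025 / 20398329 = -0.00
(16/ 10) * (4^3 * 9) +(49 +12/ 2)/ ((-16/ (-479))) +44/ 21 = 4318033/ 1680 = 2570.26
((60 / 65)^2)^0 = 1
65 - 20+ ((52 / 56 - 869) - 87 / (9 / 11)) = -39035 / 42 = -929.40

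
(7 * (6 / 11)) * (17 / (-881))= -714 / 9691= -0.07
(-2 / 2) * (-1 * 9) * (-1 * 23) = -207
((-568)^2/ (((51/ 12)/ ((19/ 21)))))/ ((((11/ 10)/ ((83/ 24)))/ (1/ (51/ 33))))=2543890240/ 18207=139720.45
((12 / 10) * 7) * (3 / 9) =14 / 5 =2.80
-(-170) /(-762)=-85 /381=-0.22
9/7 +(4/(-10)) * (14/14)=31/35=0.89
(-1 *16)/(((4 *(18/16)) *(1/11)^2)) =-3872/9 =-430.22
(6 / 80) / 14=3 / 560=0.01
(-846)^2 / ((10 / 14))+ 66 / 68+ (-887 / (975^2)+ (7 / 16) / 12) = 1036352082875069 / 1034280000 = 1002003.41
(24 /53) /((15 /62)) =496 /265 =1.87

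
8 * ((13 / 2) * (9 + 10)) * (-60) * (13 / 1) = -770640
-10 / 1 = -10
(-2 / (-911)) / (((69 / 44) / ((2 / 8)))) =0.00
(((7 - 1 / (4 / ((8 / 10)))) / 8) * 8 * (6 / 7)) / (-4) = -51 / 35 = -1.46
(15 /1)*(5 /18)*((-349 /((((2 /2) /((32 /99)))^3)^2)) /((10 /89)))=-41689368494080 /2824440448203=-14.76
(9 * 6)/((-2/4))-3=-111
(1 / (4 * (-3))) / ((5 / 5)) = -1 / 12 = -0.08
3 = 3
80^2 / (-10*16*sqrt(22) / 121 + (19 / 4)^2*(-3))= -147606835200 / 1548008059 + 2883584000*sqrt(22) / 1548008059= -86.62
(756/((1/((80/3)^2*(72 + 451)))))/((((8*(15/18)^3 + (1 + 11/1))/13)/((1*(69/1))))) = 6809530291200/449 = 15165991739.87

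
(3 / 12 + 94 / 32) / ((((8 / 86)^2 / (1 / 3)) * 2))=31433 / 512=61.39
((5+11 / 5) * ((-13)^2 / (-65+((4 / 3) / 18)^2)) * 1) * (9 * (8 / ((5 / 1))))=-319336992 / 1184525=-269.59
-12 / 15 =-4 / 5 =-0.80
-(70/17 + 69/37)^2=-14160169/395641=-35.79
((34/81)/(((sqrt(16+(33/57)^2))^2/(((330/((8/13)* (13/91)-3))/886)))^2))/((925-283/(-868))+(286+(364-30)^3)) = 3853729264737352/5580038573065160726479192863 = 0.00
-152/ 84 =-38/ 21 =-1.81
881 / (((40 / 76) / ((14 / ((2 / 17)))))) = 1991941 / 10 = 199194.10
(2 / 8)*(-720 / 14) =-90 / 7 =-12.86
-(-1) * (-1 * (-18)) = 18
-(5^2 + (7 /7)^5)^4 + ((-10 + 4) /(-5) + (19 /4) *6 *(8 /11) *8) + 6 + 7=-25123779 /55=-456795.98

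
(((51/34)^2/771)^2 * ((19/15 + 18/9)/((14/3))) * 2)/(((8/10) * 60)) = 21/84542720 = 0.00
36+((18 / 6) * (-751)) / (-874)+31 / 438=3698785 / 95703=38.65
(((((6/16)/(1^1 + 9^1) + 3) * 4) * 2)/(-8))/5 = -243/400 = -0.61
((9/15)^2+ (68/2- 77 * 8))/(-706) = 0.82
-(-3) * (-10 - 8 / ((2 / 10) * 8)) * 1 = -45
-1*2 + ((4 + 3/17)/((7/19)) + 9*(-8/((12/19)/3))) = -39587/119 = -332.66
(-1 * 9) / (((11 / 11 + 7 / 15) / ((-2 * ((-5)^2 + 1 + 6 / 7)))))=25380 / 77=329.61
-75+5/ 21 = -1570/ 21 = -74.76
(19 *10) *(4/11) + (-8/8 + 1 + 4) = 73.09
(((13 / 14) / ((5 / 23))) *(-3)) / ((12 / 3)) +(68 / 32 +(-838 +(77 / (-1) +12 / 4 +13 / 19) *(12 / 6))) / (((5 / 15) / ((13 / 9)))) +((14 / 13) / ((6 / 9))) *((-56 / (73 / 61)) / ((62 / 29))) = -504282729779 / 117381810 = -4296.09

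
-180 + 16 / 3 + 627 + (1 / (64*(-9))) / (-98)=25533313 / 56448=452.33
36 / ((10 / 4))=72 / 5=14.40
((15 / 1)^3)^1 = 3375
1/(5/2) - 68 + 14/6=-65.27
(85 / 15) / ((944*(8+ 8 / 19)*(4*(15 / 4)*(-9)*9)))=-323 / 550540800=-0.00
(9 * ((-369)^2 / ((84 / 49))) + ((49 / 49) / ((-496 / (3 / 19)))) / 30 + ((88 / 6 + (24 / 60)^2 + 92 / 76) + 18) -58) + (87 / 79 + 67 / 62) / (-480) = 53218158563791 / 74449600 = 714821.28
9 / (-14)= -9 / 14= -0.64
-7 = -7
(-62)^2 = 3844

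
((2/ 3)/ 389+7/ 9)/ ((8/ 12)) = 2729/ 2334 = 1.17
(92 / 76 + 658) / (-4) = -12525 / 76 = -164.80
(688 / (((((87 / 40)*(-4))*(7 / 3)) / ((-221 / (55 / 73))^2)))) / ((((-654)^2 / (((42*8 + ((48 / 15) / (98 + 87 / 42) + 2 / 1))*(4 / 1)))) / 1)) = -848036659732290496 / 91993058370675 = -9218.49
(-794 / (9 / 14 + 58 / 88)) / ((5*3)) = -244552 / 6015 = -40.66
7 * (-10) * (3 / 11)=-210 / 11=-19.09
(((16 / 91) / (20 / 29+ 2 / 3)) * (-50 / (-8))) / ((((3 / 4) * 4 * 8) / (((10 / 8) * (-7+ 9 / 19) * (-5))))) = 561875 / 408044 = 1.38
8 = 8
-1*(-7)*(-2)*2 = -28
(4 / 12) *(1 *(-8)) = -8 / 3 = -2.67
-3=-3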